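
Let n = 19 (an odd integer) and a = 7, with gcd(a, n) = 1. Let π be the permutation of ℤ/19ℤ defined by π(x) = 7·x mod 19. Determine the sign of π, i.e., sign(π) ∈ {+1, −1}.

Start at x=7: 7 → 11 → 1 → 7 (one orbit).
Cycle type of π: 3×6 + 1; total 7 cycles.
sign(π) = (−1)^{n − #cycles} = (−1)^{19−7} = (−1)^12 = +1.
Via Zolotarev, sign(π_{7}) = (7|19) = +1.

+1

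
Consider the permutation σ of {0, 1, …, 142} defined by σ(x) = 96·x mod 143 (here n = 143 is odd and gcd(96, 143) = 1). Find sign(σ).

+1

Orbit of 103 under x↦96x: [103, 21, 14, 57, 38, 73, 1]… (length divides ord_143(96)).
11 cycles of lengths [20, 20, 20, 20, 20, 20, 10, 4, 4, 4, 1].
11 cycles on 143: each ℓ→(−1)^(ℓ−1), product (−1)^132 = +1.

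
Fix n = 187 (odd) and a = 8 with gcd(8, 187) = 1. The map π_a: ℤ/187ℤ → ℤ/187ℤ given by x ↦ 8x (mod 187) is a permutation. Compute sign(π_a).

Orbit of 94 under x↦8x: [94, 4, 32, 69, 178, 115, 172]… (length divides ord_187(8)).
The orbit structure of x ↦ 8x mod 187: 8 orbits of sizes [40, 40, 40, 40, 10, 8, 8, 1].
8 cycles on 187: each ℓ→(−1)^(ℓ−1), product (−1)^179 = -1.
Check: (8/187) = -1 by Zolotarev.

-1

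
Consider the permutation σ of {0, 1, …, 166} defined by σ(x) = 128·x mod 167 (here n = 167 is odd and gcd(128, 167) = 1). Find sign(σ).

+1

Start at x=81: 81 → 14 → 122 → 85 → 25 → 27 → 116 → … (one orbit).
3 cycles of lengths [83, 83, 1].
With 3 cycles on 167 points, sign = (−1)^{167−3} = +1.
Via Zolotarev, sign(π_{128}) = (128|167) = +1.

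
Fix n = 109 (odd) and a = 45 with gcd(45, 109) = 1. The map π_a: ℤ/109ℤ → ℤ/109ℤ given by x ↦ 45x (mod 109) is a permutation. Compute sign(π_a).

+1

Trace 1: π^k(1) = [1, 45, 63] for k=0..2.
37 cycles of lengths [3, 3, 3, 3, 3, 3, 3, 3, 3, 3, 3, 3, 3, 3, 3, 3, 3, 3, 3, 3, 3, 3, 3, 3, 3, 3, 3, 3, 3, 3, 3, 3, 3, 3, 3, 3, 1].
Σ(ℓ_i−1) = 109−37 = 72; sign = (−1)^72 = +1.
Zolotarev: (45|109) = +1, matching the cycle-count sign.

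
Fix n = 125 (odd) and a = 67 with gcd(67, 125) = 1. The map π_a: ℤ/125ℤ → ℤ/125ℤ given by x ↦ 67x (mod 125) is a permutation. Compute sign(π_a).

Start at x=79: 79 → 43 → 6 → 27 → 59 → 78 → 101 → … (one orbit).
Decompose π into cycles: lengths [100, 20, 4, 1] (4 cycles, including the fixed point 0).
Σ(ℓ_i−1) = 125−4 = 121; sign = (−1)^121 = -1.
Check: (67/125) = -1 by Zolotarev.

-1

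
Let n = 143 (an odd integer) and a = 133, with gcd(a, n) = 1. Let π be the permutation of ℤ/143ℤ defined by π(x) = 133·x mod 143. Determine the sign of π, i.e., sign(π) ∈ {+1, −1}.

Trace 133: π^k(133) = [133, 100, 1] for k=0..2.
Decompose π into cycles: lengths [3, 3, 3, 3, 3, 3, 3, 3, 3, 3, 3, 3, 3, 3, 3, 3, 3, 3, 3, 3, 3, 3, 3, 3, 3, 3, 3, 3, 3, 3, 3, 3, 3, 3, 3, 3, 3, 3, 3, 3, 3, 3, 3, 3, 1, 1, 1, 1, 1, 1, 1, 1, 1, 1, 1] (55 cycles, including the fixed point 0).
sign(π) = (−1)^{n − #cycles} = (−1)^{143−55} = (−1)^88 = +1.
(133|143)_J = +1 (Zolotarev's lemma cross-check).

+1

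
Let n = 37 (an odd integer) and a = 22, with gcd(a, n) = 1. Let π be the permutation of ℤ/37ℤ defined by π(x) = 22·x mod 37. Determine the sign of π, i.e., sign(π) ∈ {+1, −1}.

-1

Start at x=36: 36 → 15 → 34 → 8 → 28 → 24 → 10 → … (one orbit).
π_22 has 2 disjoint cycles with lengths [36, 1] on {0,…,36}.
n − c = 37 − 2 = 35; sign = (−1)^35 = -1.
The Jacobi symbol (22|37) = -1 (Zolotarev) agrees.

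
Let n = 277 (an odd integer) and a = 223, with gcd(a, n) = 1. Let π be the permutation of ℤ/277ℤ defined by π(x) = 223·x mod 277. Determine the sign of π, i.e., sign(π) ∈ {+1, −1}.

-1

Orbit of 201 under x↦223x: [201, 226, 261, 33, 157, 109, 208]… (length divides ord_277(223)).
Decompose π into cycles: lengths [92, 92, 92, 1] (4 cycles, including the fixed point 0).
With 4 cycles on 277 points, sign = (−1)^{277−4} = -1.
Via Zolotarev, sign(π_{223}) = (223|277) = -1.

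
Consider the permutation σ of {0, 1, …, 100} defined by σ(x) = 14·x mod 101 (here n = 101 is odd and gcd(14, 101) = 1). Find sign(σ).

Orbit of 17 under x↦14x: [17, 36, 100, 87, 6, 84, 65]… (length divides ord_101(14)).
Cycle lengths of π_14 on ℤ/101ℤ: [10, 10, 10, 10, 10, 10, 10, 10, 10, 10, 1]; 11 cycles in total.
n − c = 101 − 11 = 90; sign = (−1)^90 = +1.
Check: (14/101) = +1 by Zolotarev.

+1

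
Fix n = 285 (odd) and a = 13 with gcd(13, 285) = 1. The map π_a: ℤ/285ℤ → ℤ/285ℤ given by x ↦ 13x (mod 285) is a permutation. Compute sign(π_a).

Start at x=127: 127 → 226 → 88 → 4 → 52 → 106 → 238 → … (one orbit).
Cycle type of π: 36×6 + 18×3 + 4×3 + 1×3; total 15 cycles.
Σ(ℓ_i−1) = 285−15 = 270; sign = (−1)^270 = +1.

+1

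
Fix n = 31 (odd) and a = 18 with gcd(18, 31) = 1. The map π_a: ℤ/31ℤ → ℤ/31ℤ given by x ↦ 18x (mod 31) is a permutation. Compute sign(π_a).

+1

Trace 14: π^k(14) = [14, 4, 10, 25, 16, 9, 7] for k=0..6.
Decompose π into cycles: lengths [15, 15, 1] (3 cycles, including the fixed point 0).
31 − 3 = 28 transpositions; sign(π) = (−1)^28 = +1.
The Jacobi symbol (18|31) = +1 (Zolotarev) agrees.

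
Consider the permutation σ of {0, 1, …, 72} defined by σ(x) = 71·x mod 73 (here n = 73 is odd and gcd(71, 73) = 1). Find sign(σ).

+1

Trace 69: π^k(69) = [69, 8, 57, 32, 9, 55, 36] for k=0..6.
π_71 has 5 disjoint cycles with lengths [18, 18, 18, 18, 1] on {0,…,72}.
sign(π) = (−1)^{n − #cycles} = (−1)^{73−5} = (−1)^68 = +1.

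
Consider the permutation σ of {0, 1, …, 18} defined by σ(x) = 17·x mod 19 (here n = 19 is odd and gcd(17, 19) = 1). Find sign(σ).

Start at x=4: 4 → 11 → 16 → 6 → 7 → 5 → 9 → … (one orbit).
3 cycles of lengths [9, 9, 1].
With 3 cycles on 19 points, sign = (−1)^{19−3} = +1.
Via Zolotarev, sign(π_{17}) = (17|19) = +1.

+1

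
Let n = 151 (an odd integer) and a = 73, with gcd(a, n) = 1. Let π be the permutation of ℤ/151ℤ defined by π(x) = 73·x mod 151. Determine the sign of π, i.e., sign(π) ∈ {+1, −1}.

Trace 53: π^k(53) = [53, 94, 67, 59, 79, 29, 3] for k=0..6.
Cycle type of π: 50×3 + 1; total 4 cycles.
With 4 cycles on 151 points, sign = (−1)^{151−4} = -1.
Via Zolotarev, sign(π_{73}) = (73|151) = -1.

-1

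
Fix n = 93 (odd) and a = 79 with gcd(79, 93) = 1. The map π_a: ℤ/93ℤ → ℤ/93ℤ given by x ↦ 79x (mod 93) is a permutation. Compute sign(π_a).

-1

Start at x=88: 88 → 70 → 43 → 49 → 58 → 25 → 22 → … (one orbit).
6 cycles of lengths [30, 30, 30, 1, 1, 1].
6 cycles on 93: each ℓ→(−1)^(ℓ−1), product (−1)^87 = -1.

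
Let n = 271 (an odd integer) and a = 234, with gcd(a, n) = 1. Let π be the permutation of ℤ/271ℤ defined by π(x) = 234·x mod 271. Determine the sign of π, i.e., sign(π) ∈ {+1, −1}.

Orbit of 46 under x↦234x: [46, 195, 102, 20, 73, 9, 209]… (length divides ord_271(234)).
The orbit structure of x ↦ 234x mod 271: 2 orbits of sizes [270, 1].
271 − 2 = 269 transpositions; sign(π) = (−1)^269 = -1.
Check: (234/271) = -1 by Zolotarev.

-1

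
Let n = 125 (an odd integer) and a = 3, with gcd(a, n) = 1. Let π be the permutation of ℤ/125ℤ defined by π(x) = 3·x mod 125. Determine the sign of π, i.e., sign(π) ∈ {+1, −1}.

-1

Start at x=58: 58 → 49 → 22 → 66 → 73 → 94 → 32 → … (one orbit).
4 cycles of lengths [100, 20, 4, 1].
4 cycles on 125: each ℓ→(−1)^(ℓ−1), product (−1)^121 = -1.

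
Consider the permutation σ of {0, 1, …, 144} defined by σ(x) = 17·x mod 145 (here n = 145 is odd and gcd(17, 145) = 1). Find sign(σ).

+1

Trace 144: π^k(144) = [144, 128, 1, 17] for k=0..3.
π_17 has 37 disjoint cycles with lengths [4, 4, 4, 4, 4, 4, 4, 4, 4, 4, 4, 4, 4, 4, 4, 4, 4, 4, 4, 4, 4, 4, 4, 4, 4, 4, 4, 4, 4, 4, 4, 4, 4, 4, 4, 4, 1] on {0,…,144}.
37 cycles on 145: each ℓ→(−1)^(ℓ−1), product (−1)^108 = +1.
The Jacobi symbol (17|145) = +1 (Zolotarev) agrees.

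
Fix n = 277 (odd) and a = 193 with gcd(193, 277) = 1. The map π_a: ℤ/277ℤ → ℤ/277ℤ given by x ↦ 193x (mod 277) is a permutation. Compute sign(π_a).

Trace 247: π^k(247) = [247, 27, 225, 213, 113, 203, 122] for k=0..6.
Decompose π into cycles: lengths [46, 46, 46, 46, 46, 46, 1] (7 cycles, including the fixed point 0).
With 7 cycles on 277 points, sign = (−1)^{277−7} = +1.
Zolotarev: (193|277) = +1, matching the cycle-count sign.

+1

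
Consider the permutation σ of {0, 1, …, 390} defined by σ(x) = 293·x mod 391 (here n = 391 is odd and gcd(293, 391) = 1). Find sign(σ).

Trace 154: π^k(154) = [154, 157, 254, 132, 358, 106, 169] for k=0..6.
14 cycles of lengths [44, 44, 44, 44, 44, 44, 44, 44, 22, 4, 4, 4, 4, 1].
sign(π) = (−1)^{n − #cycles} = (−1)^{391−14} = (−1)^377 = -1.
Via Zolotarev, sign(π_{293}) = (293|391) = -1.

-1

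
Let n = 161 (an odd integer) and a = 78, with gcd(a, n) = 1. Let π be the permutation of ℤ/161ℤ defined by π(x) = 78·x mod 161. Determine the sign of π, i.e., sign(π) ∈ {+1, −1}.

Start at x=50: 50 → 36 → 71 → 64 → 1 → 78 → 127 → … (one orbit).
The orbit structure of x ↦ 78x mod 161: 21 orbits of sizes [11, 11, 11, 11, 11, 11, 11, 11, 11, 11, 11, 11, 11, 11, 1, 1, 1, 1, 1, 1, 1].
n − c = 161 − 21 = 140; sign = (−1)^140 = +1.
Zolotarev: (78|161) = +1, matching the cycle-count sign.

+1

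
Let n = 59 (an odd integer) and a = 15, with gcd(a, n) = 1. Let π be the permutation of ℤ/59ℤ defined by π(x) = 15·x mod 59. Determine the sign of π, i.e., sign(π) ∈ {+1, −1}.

Trace 27: π^k(27) = [27, 51, 57, 29, 22, 35, 53] for k=0..6.
Cycle type of π: 29×2 + 1; total 3 cycles.
n − c = 59 − 3 = 56; sign = (−1)^56 = +1.
(15|59)_J = +1 (Zolotarev's lemma cross-check).

+1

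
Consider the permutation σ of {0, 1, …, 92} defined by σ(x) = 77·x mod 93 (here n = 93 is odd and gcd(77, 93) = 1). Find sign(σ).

+1

Orbit of 4 under x↦77x: [4, 29, 1, 77, 70, 89, 64]… (length divides ord_93(77)).
π_77 has 11 disjoint cycles with lengths [10, 10, 10, 10, 10, 10, 10, 10, 10, 2, 1] on {0,…,92}.
n − c = 93 − 11 = 82; sign = (−1)^82 = +1.
(77|93)_J = +1 (Zolotarev's lemma cross-check).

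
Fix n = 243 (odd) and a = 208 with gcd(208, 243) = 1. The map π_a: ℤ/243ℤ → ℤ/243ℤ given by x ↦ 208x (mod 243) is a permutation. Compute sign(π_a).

+1

Orbit of 190 under x↦208x: [190, 154, 199, 82, 46, 91, 217]… (length divides ord_243(208)).
Decompose π into cycles: lengths [27, 27, 27, 27, 27, 27, 9, 9, 9, 9, 9, 9, 3, 3, 3, 3, 3, 3, 1, 1, 1, 1, 1, 1, 1, 1, 1] (27 cycles, including the fixed point 0).
27 cycles on 243: each ℓ→(−1)^(ℓ−1), product (−1)^216 = +1.
Zolotarev: (208|243) = +1, matching the cycle-count sign.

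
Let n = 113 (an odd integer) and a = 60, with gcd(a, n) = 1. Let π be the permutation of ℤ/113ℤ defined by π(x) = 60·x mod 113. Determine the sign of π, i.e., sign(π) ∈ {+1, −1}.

+1

Start at x=106: 106 → 32 → 112 → 53 → 16 → 56 → 83 → … (one orbit).
Decompose π into cycles: lengths [28, 28, 28, 28, 1] (5 cycles, including the fixed point 0).
113 − 5 = 108 transpositions; sign(π) = (−1)^108 = +1.
Via Zolotarev, sign(π_{60}) = (60|113) = +1.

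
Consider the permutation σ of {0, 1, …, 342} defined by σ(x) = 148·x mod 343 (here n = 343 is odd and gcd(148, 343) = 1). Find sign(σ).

Orbit of 148 under x↦148x: [148, 295, 99, 246, 50, 197, 1]… (length divides ord_343(148)).
π_148 has 91 disjoint cycles with lengths [7, 7, 7, 7, 7, 7, 7, 7, 7, 7, 7, 7, 7, 7, 7, 7, 7, 7, 7, 7, 7, 7, 7, 7, 7, 7, 7, 7, 7, 7, 7, 7, 7, 7, 7, 7, 7, 7, 7, 7, 7, 7, 1, 1, 1, 1, 1, 1, 1, 1, 1, 1, 1, 1, 1, 1, 1, 1, 1, 1, 1, 1, 1, 1, 1, 1, 1, 1, 1, 1, 1, 1, 1, 1, 1, 1, 1, 1, 1, 1, 1, 1, 1, 1, 1, 1, 1, 1, 1, 1, 1] on {0,…,342}.
Σ(ℓ_i−1) = 343−91 = 252; sign = (−1)^252 = +1.

+1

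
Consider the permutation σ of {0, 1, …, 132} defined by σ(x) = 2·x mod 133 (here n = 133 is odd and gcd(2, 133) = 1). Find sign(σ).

-1

Trace 106: π^k(106) = [106, 79, 25, 50, 100, 67, 1] for k=0..6.
The orbit structure of x ↦ 2x mod 133: 10 orbits of sizes [18, 18, 18, 18, 18, 18, 18, 3, 3, 1].
With 10 cycles on 133 points, sign = (−1)^{133−10} = -1.
Zolotarev: (2|133) = -1, matching the cycle-count sign.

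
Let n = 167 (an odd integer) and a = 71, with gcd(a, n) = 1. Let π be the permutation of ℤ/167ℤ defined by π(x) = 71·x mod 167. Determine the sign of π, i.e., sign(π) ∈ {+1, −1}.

-1

Start at x=62: 62 → 60 → 85 → 23 → 130 → 45 → 22 → … (one orbit).
Cycle lengths of π_71 on ℤ/167ℤ: [166, 1]; 2 cycles in total.
n − c = 167 − 2 = 165; sign = (−1)^165 = -1.
Check: (71/167) = -1 by Zolotarev.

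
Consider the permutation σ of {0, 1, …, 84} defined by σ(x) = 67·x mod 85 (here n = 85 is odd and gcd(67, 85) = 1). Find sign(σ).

-1

Start at x=1: 1 → 67 → 69 → 33 → 1 (one orbit).
26 cycles of lengths [4, 4, 4, 4, 4, 4, 4, 4, 4, 4, 4, 4, 4, 4, 4, 4, 4, 2, 2, 2, 2, 2, 2, 2, 2, 1].
26 cycles on 85: each ℓ→(−1)^(ℓ−1), product (−1)^59 = -1.
The Jacobi symbol (67|85) = -1 (Zolotarev) agrees.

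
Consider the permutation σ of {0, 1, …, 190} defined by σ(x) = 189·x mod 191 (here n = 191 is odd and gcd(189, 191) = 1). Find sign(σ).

Orbit of 75 under x↦189x: [75, 41, 109, 164, 54, 83, 25]… (length divides ord_191(189)).
Decompose π into cycles: lengths [190, 1] (2 cycles, including the fixed point 0).
191 − 2 = 189 transpositions; sign(π) = (−1)^189 = -1.
Check: (189/191) = -1 by Zolotarev.

-1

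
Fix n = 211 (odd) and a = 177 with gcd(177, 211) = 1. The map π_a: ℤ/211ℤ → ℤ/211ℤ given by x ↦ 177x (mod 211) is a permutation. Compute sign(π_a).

-1

Orbit of 161 under x↦177x: [161, 12, 14, 157, 148, 32, 178]… (length divides ord_211(177)).
Decompose π into cycles: lengths [42, 42, 42, 42, 42, 1] (6 cycles, including the fixed point 0).
With 6 cycles on 211 points, sign = (−1)^{211−6} = -1.
Check: (177/211) = -1 by Zolotarev.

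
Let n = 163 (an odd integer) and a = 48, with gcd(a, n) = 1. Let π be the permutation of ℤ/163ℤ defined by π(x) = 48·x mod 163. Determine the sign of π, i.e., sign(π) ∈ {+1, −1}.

-1

Trace 126: π^k(126) = [126, 17, 1, 48, 22, 78, 158] for k=0..6.
π_48 has 4 disjoint cycles with lengths [54, 54, 54, 1] on {0,…,162}.
163 − 4 = 159 transpositions; sign(π) = (−1)^159 = -1.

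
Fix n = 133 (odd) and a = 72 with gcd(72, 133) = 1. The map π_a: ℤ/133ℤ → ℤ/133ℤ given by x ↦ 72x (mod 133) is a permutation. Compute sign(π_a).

Trace 51: π^k(51) = [51, 81, 113, 23, 60, 64, 86] for k=0..6.
Decompose π into cycles: lengths [18, 18, 18, 18, 18, 18, 18, 3, 3, 1] (10 cycles, including the fixed point 0).
Σ(ℓ_i−1) = 133−10 = 123; sign = (−1)^123 = -1.
Check: (72/133) = -1 by Zolotarev.

-1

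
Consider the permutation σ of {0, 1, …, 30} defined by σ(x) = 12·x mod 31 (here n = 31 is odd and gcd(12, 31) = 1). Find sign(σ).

-1

Start at x=1: 1 → 12 → 20 → 23 → 28 → 26 → 2 → … (one orbit).
π_12 has 2 disjoint cycles with lengths [30, 1] on {0,…,30}.
2 cycles on 31: each ℓ→(−1)^(ℓ−1), product (−1)^29 = -1.
Check: (12/31) = -1 by Zolotarev.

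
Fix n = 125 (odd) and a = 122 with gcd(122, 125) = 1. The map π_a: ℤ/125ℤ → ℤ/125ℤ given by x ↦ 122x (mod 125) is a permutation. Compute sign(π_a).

Start at x=109: 109 → 48 → 106 → 57 → 79 → 13 → 86 → … (one orbit).
π_122 has 4 disjoint cycles with lengths [100, 20, 4, 1] on {0,…,124}.
125 − 4 = 121 transpositions; sign(π) = (−1)^121 = -1.

-1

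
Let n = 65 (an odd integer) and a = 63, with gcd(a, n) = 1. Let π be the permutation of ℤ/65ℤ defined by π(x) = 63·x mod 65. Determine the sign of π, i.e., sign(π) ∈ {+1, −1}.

Orbit of 2 under x↦63x: [2, 61, 8, 49, 32, 1, 63]… (length divides ord_65(63)).
Cycle type of π: 12×5 + 4 + 1; total 7 cycles.
n − c = 65 − 7 = 58; sign = (−1)^58 = +1.
(63|65)_J = +1 (Zolotarev's lemma cross-check).

+1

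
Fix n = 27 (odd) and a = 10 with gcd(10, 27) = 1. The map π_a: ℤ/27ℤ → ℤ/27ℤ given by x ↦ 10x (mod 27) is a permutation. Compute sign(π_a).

Orbit of 19 under x↦10x: [19, 1, 10]… (length divides ord_27(10)).
π_10 has 15 disjoint cycles with lengths [3, 3, 3, 3, 3, 3, 1, 1, 1, 1, 1, 1, 1, 1, 1] on {0,…,26}.
15 cycles on 27: each ℓ→(−1)^(ℓ−1), product (−1)^12 = +1.
Zolotarev: (10|27) = +1, matching the cycle-count sign.

+1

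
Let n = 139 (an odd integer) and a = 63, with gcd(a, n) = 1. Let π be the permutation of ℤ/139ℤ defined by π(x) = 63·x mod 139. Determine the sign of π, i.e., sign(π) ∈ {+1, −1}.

Orbit of 65 under x↦63x: [65, 64, 1, 63, 77, 125, 91]… (length divides ord_139(63)).
π_63 has 7 disjoint cycles with lengths [23, 23, 23, 23, 23, 23, 1] on {0,…,138}.
7 cycles on 139: each ℓ→(−1)^(ℓ−1), product (−1)^132 = +1.
Via Zolotarev, sign(π_{63}) = (63|139) = +1.

+1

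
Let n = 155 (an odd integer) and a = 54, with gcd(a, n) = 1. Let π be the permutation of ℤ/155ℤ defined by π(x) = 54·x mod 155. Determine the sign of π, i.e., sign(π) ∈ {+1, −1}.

-1

Start at x=66: 66 → 154 → 101 → 29 → 16 → 89 → 1 → … (one orbit).
The orbit structure of x ↦ 54x mod 155: 18 orbits of sizes [10, 10, 10, 10, 10, 10, 10, 10, 10, 10, 10, 10, 10, 10, 10, 2, 2, 1].
n − c = 155 − 18 = 137; sign = (−1)^137 = -1.
The Jacobi symbol (54|155) = -1 (Zolotarev) agrees.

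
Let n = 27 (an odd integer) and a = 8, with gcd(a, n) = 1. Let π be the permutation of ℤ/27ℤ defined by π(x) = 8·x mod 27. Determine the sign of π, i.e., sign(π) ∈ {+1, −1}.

Orbit of 17 under x↦8x: [17, 1, 8, 10, 26, 19]… (length divides ord_27(8)).
Cycle lengths of π_8 on ℤ/27ℤ: [6, 6, 6, 2, 2, 2, 2, 1]; 8 cycles in total.
sign(π) = (−1)^{n − #cycles} = (−1)^{27−8} = (−1)^19 = -1.
Check: (8/27) = -1 by Zolotarev.

-1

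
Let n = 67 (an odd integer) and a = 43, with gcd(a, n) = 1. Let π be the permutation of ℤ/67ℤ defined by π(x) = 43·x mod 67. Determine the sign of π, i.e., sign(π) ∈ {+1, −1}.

-1

Start at x=27: 27 → 22 → 8 → 9 → 52 → 25 → 3 → … (one orbit).
The orbit structure of x ↦ 43x mod 67: 4 orbits of sizes [22, 22, 22, 1].
Σ(ℓ_i−1) = 67−4 = 63; sign = (−1)^63 = -1.
Zolotarev: (43|67) = -1, matching the cycle-count sign.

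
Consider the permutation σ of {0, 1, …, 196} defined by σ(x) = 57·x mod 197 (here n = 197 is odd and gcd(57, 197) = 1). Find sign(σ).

Trace 138: π^k(138) = [138, 183, 187, 21, 15, 67, 76] for k=0..6.
π_57 has 2 disjoint cycles with lengths [196, 1] on {0,…,196}.
With 2 cycles on 197 points, sign = (−1)^{197−2} = -1.
(57|197)_J = -1 (Zolotarev's lemma cross-check).

-1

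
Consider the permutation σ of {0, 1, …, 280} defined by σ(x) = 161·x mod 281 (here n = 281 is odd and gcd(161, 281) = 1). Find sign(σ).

Start at x=143: 143 → 262 → 32 → 94 → 241 → 23 → 50 → … (one orbit).
π_161 has 2 disjoint cycles with lengths [280, 1] on {0,…,280}.
n − c = 281 − 2 = 279; sign = (−1)^279 = -1.
Via Zolotarev, sign(π_{161}) = (161|281) = -1.

-1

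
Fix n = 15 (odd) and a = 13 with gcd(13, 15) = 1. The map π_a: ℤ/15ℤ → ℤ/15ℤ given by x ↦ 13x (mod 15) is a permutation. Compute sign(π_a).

-1

Start at x=4: 4 → 7 → 1 → 13 → 4 (one orbit).
The orbit structure of x ↦ 13x mod 15: 6 orbits of sizes [4, 4, 4, 1, 1, 1].
sign(π) = (−1)^{n − #cycles} = (−1)^{15−6} = (−1)^9 = -1.
(13|15)_J = -1 (Zolotarev's lemma cross-check).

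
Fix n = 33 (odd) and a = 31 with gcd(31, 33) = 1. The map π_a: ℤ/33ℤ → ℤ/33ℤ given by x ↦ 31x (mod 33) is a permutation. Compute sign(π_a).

Trace 31: π^k(31) = [31, 4, 25, 16, 1] for k=0..4.
Decompose π into cycles: lengths [5, 5, 5, 5, 5, 5, 1, 1, 1] (9 cycles, including the fixed point 0).
sign(π) = (−1)^{n − #cycles} = (−1)^{33−9} = (−1)^24 = +1.

+1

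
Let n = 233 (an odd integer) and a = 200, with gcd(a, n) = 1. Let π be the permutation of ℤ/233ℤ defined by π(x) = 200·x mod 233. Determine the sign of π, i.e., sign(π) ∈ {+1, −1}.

Trace 144: π^k(144) = [144, 141, 7, 2, 167, 81, 123] for k=0..6.
Decompose π into cycles: lengths [116, 116, 1] (3 cycles, including the fixed point 0).
Σ(ℓ_i−1) = 233−3 = 230; sign = (−1)^230 = +1.

+1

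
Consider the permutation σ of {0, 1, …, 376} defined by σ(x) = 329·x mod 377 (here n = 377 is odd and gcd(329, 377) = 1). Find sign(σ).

-1

Trace 322: π^k(322) = [322, 1, 329, 42, 246, 256, 153] for k=0..6.
Decompose π into cycles: lengths [84, 84, 84, 84, 28, 6, 6, 1] (8 cycles, including the fixed point 0).
n − c = 377 − 8 = 369; sign = (−1)^369 = -1.
Via Zolotarev, sign(π_{329}) = (329|377) = -1.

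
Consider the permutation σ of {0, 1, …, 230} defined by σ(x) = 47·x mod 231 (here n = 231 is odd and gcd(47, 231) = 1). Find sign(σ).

+1

Orbit of 64 under x↦47x: [64, 5, 4, 188, 58, 185, 148]… (length divides ord_231(47)).
Cycle lengths of π_47 on ℤ/231ℤ: [30, 30, 30, 30, 30, 30, 10, 10, 6, 6, 6, 5, 5, 2, 1]; 15 cycles in total.
Σ(ℓ_i−1) = 231−15 = 216; sign = (−1)^216 = +1.
Zolotarev: (47|231) = +1, matching the cycle-count sign.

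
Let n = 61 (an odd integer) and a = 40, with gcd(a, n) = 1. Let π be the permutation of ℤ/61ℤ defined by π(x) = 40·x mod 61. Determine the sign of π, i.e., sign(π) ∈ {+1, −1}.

Trace 1: π^k(1) = [1, 40, 14, 11, 13, 32, 60] for k=0..6.
The orbit structure of x ↦ 40x mod 61: 6 orbits of sizes [12, 12, 12, 12, 12, 1].
61 − 6 = 55 transpositions; sign(π) = (−1)^55 = -1.
The Jacobi symbol (40|61) = -1 (Zolotarev) agrees.

-1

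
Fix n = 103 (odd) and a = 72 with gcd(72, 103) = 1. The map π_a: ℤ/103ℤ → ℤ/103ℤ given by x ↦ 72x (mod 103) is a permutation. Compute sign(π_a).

Start at x=9: 9 → 30 → 100 → 93 → 1 → 72 → 34 → … (one orbit).
The orbit structure of x ↦ 72x mod 103: 7 orbits of sizes [17, 17, 17, 17, 17, 17, 1].
103 − 7 = 96 transpositions; sign(π) = (−1)^96 = +1.

+1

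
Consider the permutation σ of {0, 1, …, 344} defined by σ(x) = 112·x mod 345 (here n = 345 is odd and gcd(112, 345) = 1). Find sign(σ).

+1

Orbit of 283 under x↦112x: [283, 301, 247, 64, 268, 1, 112]… (length divides ord_345(112)).
The orbit structure of x ↦ 112x mod 345: 15 orbits of sizes [44, 44, 44, 44, 44, 44, 22, 22, 22, 4, 4, 4, 1, 1, 1].
15 cycles on 345: each ℓ→(−1)^(ℓ−1), product (−1)^330 = +1.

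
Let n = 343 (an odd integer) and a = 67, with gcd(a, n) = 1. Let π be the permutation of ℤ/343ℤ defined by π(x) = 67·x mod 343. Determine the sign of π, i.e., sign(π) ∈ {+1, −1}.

Start at x=50: 50 → 263 → 128 → 1 → 67 → 30 → 295 → … (one orbit).
π_67 has 31 disjoint cycles with lengths [21, 21, 21, 21, 21, 21, 21, 21, 21, 21, 21, 21, 21, 21, 3, 3, 3, 3, 3, 3, 3, 3, 3, 3, 3, 3, 3, 3, 3, 3, 1] on {0,…,342}.
sign(π) = (−1)^{n − #cycles} = (−1)^{343−31} = (−1)^312 = +1.

+1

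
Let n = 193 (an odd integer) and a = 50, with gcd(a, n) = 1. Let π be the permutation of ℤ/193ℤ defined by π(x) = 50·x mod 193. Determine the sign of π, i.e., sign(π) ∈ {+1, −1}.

Trace 112: π^k(112) = [112, 3, 150, 166, 1, 50, 184] for k=0..6.
13 cycles of lengths [16, 16, 16, 16, 16, 16, 16, 16, 16, 16, 16, 16, 1].
13 cycles on 193: each ℓ→(−1)^(ℓ−1), product (−1)^180 = +1.
Check: (50/193) = +1 by Zolotarev.

+1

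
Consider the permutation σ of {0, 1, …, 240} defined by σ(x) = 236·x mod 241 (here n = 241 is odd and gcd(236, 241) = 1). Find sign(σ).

+1

Trace 27: π^k(27) = [27, 106, 193, 240, 5, 216, 125] for k=0..6.
The orbit structure of x ↦ 236x mod 241: 7 orbits of sizes [40, 40, 40, 40, 40, 40, 1].
With 7 cycles on 241 points, sign = (−1)^{241−7} = +1.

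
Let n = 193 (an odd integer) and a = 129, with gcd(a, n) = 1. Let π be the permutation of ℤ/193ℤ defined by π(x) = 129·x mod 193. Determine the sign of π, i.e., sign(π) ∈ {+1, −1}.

+1

Start at x=3: 3 → 1 → 129 → 43 → 143 → 112 → 166 → … (one orbit).
Cycle type of π: 16×12 + 1; total 13 cycles.
n − c = 193 − 13 = 180; sign = (−1)^180 = +1.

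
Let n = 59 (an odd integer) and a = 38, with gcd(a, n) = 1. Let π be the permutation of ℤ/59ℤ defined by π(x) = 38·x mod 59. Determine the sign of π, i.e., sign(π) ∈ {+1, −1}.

-1

Trace 37: π^k(37) = [37, 49, 33, 15, 39, 7, 30] for k=0..6.
Cycle lengths of π_38 on ℤ/59ℤ: [58, 1]; 2 cycles in total.
sign(π) = (−1)^{n − #cycles} = (−1)^{59−2} = (−1)^57 = -1.
Check: (38/59) = -1 by Zolotarev.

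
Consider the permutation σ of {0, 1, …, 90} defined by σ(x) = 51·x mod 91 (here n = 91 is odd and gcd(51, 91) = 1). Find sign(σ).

Trace 53: π^k(53) = [53, 64, 79, 25, 1, 51] for k=0..5.
21 cycles of lengths [6, 6, 6, 6, 6, 6, 6, 6, 6, 6, 6, 6, 3, 3, 2, 2, 2, 2, 2, 2, 1].
n − c = 91 − 21 = 70; sign = (−1)^70 = +1.

+1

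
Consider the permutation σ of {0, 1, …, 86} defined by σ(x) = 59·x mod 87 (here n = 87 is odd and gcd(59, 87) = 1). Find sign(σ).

-1

Start at x=59: 59 → 1 → 59 (one orbit).
The orbit structure of x ↦ 59x mod 87: 58 orbits of sizes [2, 2, 2, 2, 2, 2, 2, 2, 2, 2, 2, 2, 2, 2, 2, 2, 2, 2, 2, 2, 2, 2, 2, 2, 2, 2, 2, 2, 2, 1, 1, 1, 1, 1, 1, 1, 1, 1, 1, 1, 1, 1, 1, 1, 1, 1, 1, 1, 1, 1, 1, 1, 1, 1, 1, 1, 1, 1].
sign(π) = (−1)^{n − #cycles} = (−1)^{87−58} = (−1)^29 = -1.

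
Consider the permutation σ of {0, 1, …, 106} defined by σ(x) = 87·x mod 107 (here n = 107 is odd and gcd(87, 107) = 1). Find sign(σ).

Orbit of 14 under x↦87x: [14, 41, 36, 29, 62, 44, 83]… (length divides ord_107(87)).
Cycle lengths of π_87 on ℤ/107ℤ: [53, 53, 1]; 3 cycles in total.
sign(π) = (−1)^{n − #cycles} = (−1)^{107−3} = (−1)^104 = +1.
The Jacobi symbol (87|107) = +1 (Zolotarev) agrees.

+1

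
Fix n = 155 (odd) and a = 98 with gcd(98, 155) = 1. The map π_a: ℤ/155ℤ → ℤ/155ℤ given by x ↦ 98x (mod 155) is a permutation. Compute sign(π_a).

-1

Orbit of 1 under x↦98x: [1, 98, 149, 32, 36, 118, 94]… (length divides ord_155(98)).
The orbit structure of x ↦ 98x mod 155: 22 orbits of sizes [12, 12, 12, 12, 12, 12, 12, 12, 12, 12, 4, 3, 3, 3, 3, 3, 3, 3, 3, 3, 3, 1].
22 cycles on 155: each ℓ→(−1)^(ℓ−1), product (−1)^133 = -1.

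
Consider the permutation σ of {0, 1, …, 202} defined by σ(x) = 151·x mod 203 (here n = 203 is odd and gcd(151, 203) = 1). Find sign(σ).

Start at x=36: 36 → 158 → 107 → 120 → 53 → 86 → 197 → … (one orbit).
π_151 has 9 disjoint cycles with lengths [42, 42, 42, 42, 14, 14, 3, 3, 1] on {0,…,202}.
n − c = 203 − 9 = 194; sign = (−1)^194 = +1.

+1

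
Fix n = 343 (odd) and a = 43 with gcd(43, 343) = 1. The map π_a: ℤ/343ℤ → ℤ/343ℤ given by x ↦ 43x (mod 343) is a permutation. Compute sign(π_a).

Trace 281: π^k(281) = [281, 78, 267, 162, 106, 99, 141] for k=0..6.
19 cycles of lengths [49, 49, 49, 49, 49, 49, 7, 7, 7, 7, 7, 7, 1, 1, 1, 1, 1, 1, 1].
sign(π) = (−1)^{n − #cycles} = (−1)^{343−19} = (−1)^324 = +1.

+1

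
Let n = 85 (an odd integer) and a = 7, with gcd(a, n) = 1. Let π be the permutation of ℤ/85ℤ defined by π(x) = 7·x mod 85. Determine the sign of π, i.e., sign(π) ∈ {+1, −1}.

Trace 63: π^k(63) = [63, 16, 27, 19, 48, 81, 57] for k=0..6.
π_7 has 7 disjoint cycles with lengths [16, 16, 16, 16, 16, 4, 1] on {0,…,84}.
85 − 7 = 78 transpositions; sign(π) = (−1)^78 = +1.

+1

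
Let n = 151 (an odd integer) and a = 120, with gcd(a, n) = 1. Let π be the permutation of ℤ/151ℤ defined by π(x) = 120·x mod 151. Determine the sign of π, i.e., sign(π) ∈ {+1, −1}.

-1

Trace 115: π^k(115) = [115, 59, 134, 74, 122, 144, 66] for k=0..6.
The orbit structure of x ↦ 120x mod 151: 2 orbits of sizes [150, 1].
Σ(ℓ_i−1) = 151−2 = 149; sign = (−1)^149 = -1.
Zolotarev: (120|151) = -1, matching the cycle-count sign.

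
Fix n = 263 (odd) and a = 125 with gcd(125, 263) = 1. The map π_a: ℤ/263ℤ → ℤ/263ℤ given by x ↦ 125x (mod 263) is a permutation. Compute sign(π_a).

-1

Orbit of 85 under x↦125x: [85, 105, 238, 31, 193, 192, 67]… (length divides ord_263(125)).
Cycle lengths of π_125 on ℤ/263ℤ: [262, 1]; 2 cycles in total.
n − c = 263 − 2 = 261; sign = (−1)^261 = -1.
The Jacobi symbol (125|263) = -1 (Zolotarev) agrees.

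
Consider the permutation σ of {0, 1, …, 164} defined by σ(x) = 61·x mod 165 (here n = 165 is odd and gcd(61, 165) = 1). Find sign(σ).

-1

Trace 106: π^k(106) = [106, 31, 76, 16, 151, 136, 46] for k=0..6.
Decompose π into cycles: lengths [10, 10, 10, 10, 10, 10, 10, 10, 10, 10, 10, 10, 10, 10, 10, 1, 1, 1, 1, 1, 1, 1, 1, 1, 1, 1, 1, 1, 1, 1] (30 cycles, including the fixed point 0).
n − c = 165 − 30 = 135; sign = (−1)^135 = -1.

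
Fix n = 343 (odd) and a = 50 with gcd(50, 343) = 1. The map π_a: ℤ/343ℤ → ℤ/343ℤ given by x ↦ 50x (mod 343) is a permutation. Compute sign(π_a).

Orbit of 197 under x↦50x: [197, 246, 295, 1, 50, 99, 148]… (length divides ord_343(50)).
Decompose π into cycles: lengths [7, 7, 7, 7, 7, 7, 7, 7, 7, 7, 7, 7, 7, 7, 7, 7, 7, 7, 7, 7, 7, 7, 7, 7, 7, 7, 7, 7, 7, 7, 7, 7, 7, 7, 7, 7, 7, 7, 7, 7, 7, 7, 1, 1, 1, 1, 1, 1, 1, 1, 1, 1, 1, 1, 1, 1, 1, 1, 1, 1, 1, 1, 1, 1, 1, 1, 1, 1, 1, 1, 1, 1, 1, 1, 1, 1, 1, 1, 1, 1, 1, 1, 1, 1, 1, 1, 1, 1, 1, 1, 1] (91 cycles, including the fixed point 0).
sign(π) = (−1)^{n − #cycles} = (−1)^{343−91} = (−1)^252 = +1.
Zolotarev: (50|343) = +1, matching the cycle-count sign.

+1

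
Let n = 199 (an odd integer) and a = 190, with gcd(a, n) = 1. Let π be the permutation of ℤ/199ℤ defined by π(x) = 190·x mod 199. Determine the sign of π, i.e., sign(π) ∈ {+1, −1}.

Trace 109: π^k(109) = [109, 14, 73, 139, 142, 115, 159] for k=0..6.
π_190 has 2 disjoint cycles with lengths [198, 1] on {0,…,198}.
Σ(ℓ_i−1) = 199−2 = 197; sign = (−1)^197 = -1.
Check: (190/199) = -1 by Zolotarev.

-1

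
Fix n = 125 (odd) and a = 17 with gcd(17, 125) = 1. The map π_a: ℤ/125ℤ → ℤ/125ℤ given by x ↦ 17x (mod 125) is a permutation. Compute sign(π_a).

-1

Trace 111: π^k(111) = [111, 12, 79, 93, 81, 2, 34] for k=0..6.
Decompose π into cycles: lengths [100, 20, 4, 1] (4 cycles, including the fixed point 0).
sign(π) = (−1)^{n − #cycles} = (−1)^{125−4} = (−1)^121 = -1.
The Jacobi symbol (17|125) = -1 (Zolotarev) agrees.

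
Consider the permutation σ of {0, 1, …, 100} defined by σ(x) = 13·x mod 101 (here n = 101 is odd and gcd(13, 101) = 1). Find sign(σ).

Orbit of 47 under x↦13x: [47, 5, 65, 37, 77, 92, 85]… (length divides ord_101(13)).
Cycle lengths of π_13 on ℤ/101ℤ: [50, 50, 1]; 3 cycles in total.
3 cycles on 101: each ℓ→(−1)^(ℓ−1), product (−1)^98 = +1.
The Jacobi symbol (13|101) = +1 (Zolotarev) agrees.

+1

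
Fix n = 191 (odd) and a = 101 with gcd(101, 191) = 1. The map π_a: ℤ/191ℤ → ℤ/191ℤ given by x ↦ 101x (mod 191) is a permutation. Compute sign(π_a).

-1

Start at x=180: 180 → 35 → 97 → 56 → 117 → 166 → 149 → … (one orbit).
The orbit structure of x ↦ 101x mod 191: 2 orbits of sizes [190, 1].
191 − 2 = 189 transpositions; sign(π) = (−1)^189 = -1.
The Jacobi symbol (101|191) = -1 (Zolotarev) agrees.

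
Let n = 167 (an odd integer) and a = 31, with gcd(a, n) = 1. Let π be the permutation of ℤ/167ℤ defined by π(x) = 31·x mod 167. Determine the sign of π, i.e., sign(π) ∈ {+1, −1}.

+1

Start at x=132: 132 → 84 → 99 → 63 → 116 → 89 → 87 → … (one orbit).
Cycle type of π: 83×2 + 1; total 3 cycles.
3 cycles on 167: each ℓ→(−1)^(ℓ−1), product (−1)^164 = +1.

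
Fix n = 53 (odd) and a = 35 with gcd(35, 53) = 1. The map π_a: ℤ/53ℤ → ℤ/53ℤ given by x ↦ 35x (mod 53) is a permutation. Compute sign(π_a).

-1

Trace 35: π^k(35) = [35, 6, 51, 36, 41, 4, 34] for k=0..6.
2 cycles of lengths [52, 1].
With 2 cycles on 53 points, sign = (−1)^{53−2} = -1.
The Jacobi symbol (35|53) = -1 (Zolotarev) agrees.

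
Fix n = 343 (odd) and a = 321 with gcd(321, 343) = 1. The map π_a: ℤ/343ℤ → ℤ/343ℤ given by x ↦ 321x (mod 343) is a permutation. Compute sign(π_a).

Start at x=251: 251 → 309 → 62 → 8 → 167 → 99 → 223 → … (one orbit).
10 cycles of lengths [98, 98, 98, 14, 14, 14, 2, 2, 2, 1].
Σ(ℓ_i−1) = 343−10 = 333; sign = (−1)^333 = -1.

-1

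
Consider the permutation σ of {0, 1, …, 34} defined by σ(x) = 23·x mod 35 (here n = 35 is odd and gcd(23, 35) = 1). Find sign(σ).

-1

Trace 4: π^k(4) = [4, 22, 16, 18, 29, 2, 11] for k=0..6.
Cycle type of π: 12×2 + 4 + 3×2 + 1; total 6 cycles.
Σ(ℓ_i−1) = 35−6 = 29; sign = (−1)^29 = -1.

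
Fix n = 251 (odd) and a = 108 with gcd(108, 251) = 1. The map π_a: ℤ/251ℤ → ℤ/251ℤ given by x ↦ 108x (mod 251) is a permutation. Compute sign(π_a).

+1

Trace 140: π^k(140) = [140, 60, 205, 52, 94, 112, 48] for k=0..6.
Cycle lengths of π_108 on ℤ/251ℤ: [125, 125, 1]; 3 cycles in total.
3 cycles on 251: each ℓ→(−1)^(ℓ−1), product (−1)^248 = +1.
(108|251)_J = +1 (Zolotarev's lemma cross-check).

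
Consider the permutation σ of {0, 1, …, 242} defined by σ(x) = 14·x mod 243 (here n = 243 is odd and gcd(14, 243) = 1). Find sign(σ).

-1

Orbit of 140 under x↦14x: [140, 16, 224, 220, 164, 109, 68]… (length divides ord_243(14)).
Cycle lengths of π_14 on ℤ/243ℤ: [162, 54, 18, 6, 2, 1]; 6 cycles in total.
n − c = 243 − 6 = 237; sign = (−1)^237 = -1.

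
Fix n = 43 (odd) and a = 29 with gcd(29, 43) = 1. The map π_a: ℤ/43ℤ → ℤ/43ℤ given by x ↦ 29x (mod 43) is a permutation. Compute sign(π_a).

-1

Orbit of 15 under x↦29x: [15, 5, 16, 34, 40, 42, 14]… (length divides ord_43(29)).
Cycle type of π: 42 + 1; total 2 cycles.
With 2 cycles on 43 points, sign = (−1)^{43−2} = -1.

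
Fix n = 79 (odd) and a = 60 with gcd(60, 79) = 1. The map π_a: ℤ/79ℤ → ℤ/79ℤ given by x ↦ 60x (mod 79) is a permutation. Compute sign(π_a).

Orbit of 77 under x↦60x: [77, 38, 68, 51, 58, 4, 3]… (length divides ord_79(60)).
Cycle lengths of π_60 on ℤ/79ℤ: [78, 1]; 2 cycles in total.
With 2 cycles on 79 points, sign = (−1)^{79−2} = -1.
Check: (60/79) = -1 by Zolotarev.

-1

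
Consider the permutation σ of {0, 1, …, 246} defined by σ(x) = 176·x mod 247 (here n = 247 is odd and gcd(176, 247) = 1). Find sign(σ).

Orbit of 101 under x↦176x: [101, 239, 74, 180, 64, 149, 42]… (length divides ord_247(176)).
Cycle type of π: 36×6 + 12 + 9×2 + 1; total 10 cycles.
sign(π) = (−1)^{n − #cycles} = (−1)^{247−10} = (−1)^237 = -1.
Check: (176/247) = -1 by Zolotarev.

-1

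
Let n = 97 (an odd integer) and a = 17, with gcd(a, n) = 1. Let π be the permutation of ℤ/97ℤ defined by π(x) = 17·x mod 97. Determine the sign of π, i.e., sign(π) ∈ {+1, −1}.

-1

Start at x=14: 14 → 44 → 69 → 9 → 56 → 79 → 82 → … (one orbit).
Decompose π into cycles: lengths [96, 1] (2 cycles, including the fixed point 0).
sign(π) = (−1)^{n − #cycles} = (−1)^{97−2} = (−1)^95 = -1.
Via Zolotarev, sign(π_{17}) = (17|97) = -1.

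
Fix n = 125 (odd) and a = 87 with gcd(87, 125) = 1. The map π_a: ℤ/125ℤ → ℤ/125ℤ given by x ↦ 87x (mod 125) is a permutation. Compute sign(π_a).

Trace 99: π^k(99) = [99, 113, 81, 47, 89, 118, 16] for k=0..6.
Cycle lengths of π_87 on ℤ/125ℤ: [100, 20, 4, 1]; 4 cycles in total.
4 cycles on 125: each ℓ→(−1)^(ℓ−1), product (−1)^121 = -1.
Zolotarev: (87|125) = -1, matching the cycle-count sign.

-1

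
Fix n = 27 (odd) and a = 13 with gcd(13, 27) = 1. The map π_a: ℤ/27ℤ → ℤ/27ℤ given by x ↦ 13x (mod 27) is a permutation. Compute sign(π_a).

Start at x=22: 22 → 16 → 19 → 4 → 25 → 1 → 13 → … (one orbit).
Cycle type of π: 9×2 + 3×2 + 1×3; total 7 cycles.
n − c = 27 − 7 = 20; sign = (−1)^20 = +1.
Check: (13/27) = +1 by Zolotarev.

+1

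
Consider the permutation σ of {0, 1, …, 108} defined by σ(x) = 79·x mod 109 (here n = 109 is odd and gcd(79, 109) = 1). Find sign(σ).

Start at x=102: 102 → 101 → 22 → 103 → 71 → 50 → 26 → … (one orbit).
Decompose π into cycles: lengths [108, 1] (2 cycles, including the fixed point 0).
Σ(ℓ_i−1) = 109−2 = 107; sign = (−1)^107 = -1.

-1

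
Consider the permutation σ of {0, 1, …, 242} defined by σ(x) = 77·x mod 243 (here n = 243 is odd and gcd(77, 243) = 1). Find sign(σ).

Orbit of 113 under x↦77x: [113, 196, 26, 58, 92, 37, 176]… (length divides ord_243(77)).
Cycle lengths of π_77 on ℤ/243ℤ: [162, 54, 18, 6, 2, 1]; 6 cycles in total.
sign(π) = (−1)^{n − #cycles} = (−1)^{243−6} = (−1)^237 = -1.

-1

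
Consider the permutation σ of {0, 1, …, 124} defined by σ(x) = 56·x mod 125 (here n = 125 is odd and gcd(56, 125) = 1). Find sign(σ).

+1

Trace 61: π^k(61) = [61, 41, 46, 76, 6, 86, 66] for k=0..6.
13 cycles of lengths [25, 25, 25, 25, 5, 5, 5, 5, 1, 1, 1, 1, 1].
Σ(ℓ_i−1) = 125−13 = 112; sign = (−1)^112 = +1.
(56|125)_J = +1 (Zolotarev's lemma cross-check).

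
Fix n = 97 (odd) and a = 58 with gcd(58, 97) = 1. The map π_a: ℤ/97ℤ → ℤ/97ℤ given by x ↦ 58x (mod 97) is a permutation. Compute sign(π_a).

-1

Trace 68: π^k(68) = [68, 64, 26, 53, 67, 6, 57] for k=0..6.
Cycle lengths of π_58 on ℤ/97ℤ: [96, 1]; 2 cycles in total.
Σ(ℓ_i−1) = 97−2 = 95; sign = (−1)^95 = -1.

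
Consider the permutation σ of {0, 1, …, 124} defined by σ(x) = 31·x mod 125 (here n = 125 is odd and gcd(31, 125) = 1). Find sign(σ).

Start at x=81: 81 → 11 → 91 → 71 → 76 → 106 → 36 → … (one orbit).
13 cycles of lengths [25, 25, 25, 25, 5, 5, 5, 5, 1, 1, 1, 1, 1].
125 − 13 = 112 transpositions; sign(π) = (−1)^112 = +1.
The Jacobi symbol (31|125) = +1 (Zolotarev) agrees.

+1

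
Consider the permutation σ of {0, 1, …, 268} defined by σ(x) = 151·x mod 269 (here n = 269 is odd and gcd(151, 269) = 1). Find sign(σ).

Start at x=151: 151 → 205 → 20 → 61 → 65 → 131 → 144 → … (one orbit).
The orbit structure of x ↦ 151x mod 269: 3 orbits of sizes [134, 134, 1].
n − c = 269 − 3 = 266; sign = (−1)^266 = +1.

+1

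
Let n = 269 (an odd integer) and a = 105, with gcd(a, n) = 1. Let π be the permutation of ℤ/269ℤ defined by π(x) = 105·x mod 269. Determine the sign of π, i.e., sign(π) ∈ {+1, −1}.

+1

Start at x=169: 169 → 260 → 131 → 36 → 14 → 125 → 213 → … (one orbit).
5 cycles of lengths [67, 67, 67, 67, 1].
With 5 cycles on 269 points, sign = (−1)^{269−5} = +1.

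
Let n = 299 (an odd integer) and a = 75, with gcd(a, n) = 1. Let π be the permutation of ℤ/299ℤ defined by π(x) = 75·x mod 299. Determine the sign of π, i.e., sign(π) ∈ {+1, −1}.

Start at x=185: 185 → 121 → 105 → 101 → 100 → 25 → 81 → … (one orbit).
Cycle type of π: 66×4 + 11×2 + 6×2 + 1; total 9 cycles.
With 9 cycles on 299 points, sign = (−1)^{299−9} = +1.
Via Zolotarev, sign(π_{75}) = (75|299) = +1.

+1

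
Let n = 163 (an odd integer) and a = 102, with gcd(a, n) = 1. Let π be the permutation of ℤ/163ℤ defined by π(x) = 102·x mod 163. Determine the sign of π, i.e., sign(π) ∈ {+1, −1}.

-1

Trace 104: π^k(104) = [104, 13, 22, 125, 36, 86, 133] for k=0..6.
π_102 has 4 disjoint cycles with lengths [54, 54, 54, 1] on {0,…,162}.
163 − 4 = 159 transpositions; sign(π) = (−1)^159 = -1.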